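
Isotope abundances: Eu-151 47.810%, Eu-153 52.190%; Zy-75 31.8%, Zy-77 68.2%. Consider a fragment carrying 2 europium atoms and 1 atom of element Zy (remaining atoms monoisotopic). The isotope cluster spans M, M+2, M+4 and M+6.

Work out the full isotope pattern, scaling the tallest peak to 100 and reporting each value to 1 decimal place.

Europium pattern (n=2): 0.22857961 : 0.49904078 : 0.27237961
Element Zy pattern (n=1): 0.3180 : 0.6820
Convolve the two distributions (both contribute in 2-u steps):
  M: 0.22857961×0.3180 = 0.072688
  M+2: 0.22857961×0.6820 + 0.49904078×0.3180 = 0.314586
  M+4: 0.49904078×0.6820 + 0.27237961×0.3180 = 0.426963
  M+6: 0.27237961×0.6820 = 0.185763
Scale to base peak (0.426963) = 100: 17.0 : 73.7 : 100.0 : 43.5

17.0 : 73.7 : 100.0 : 43.5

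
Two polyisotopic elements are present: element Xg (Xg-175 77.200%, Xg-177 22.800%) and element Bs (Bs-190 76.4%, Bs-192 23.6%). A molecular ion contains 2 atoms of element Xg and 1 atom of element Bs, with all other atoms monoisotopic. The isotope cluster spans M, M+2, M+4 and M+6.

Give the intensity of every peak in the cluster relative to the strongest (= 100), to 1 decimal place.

Element Xg pattern (n=2): 0.595984 : 0.352032 : 0.051984
Element Bs pattern (n=1): 0.7640 : 0.2360
Convolve the two distributions (both contribute in 2-u steps):
  M: 0.595984×0.7640 = 0.455332
  M+2: 0.595984×0.2360 + 0.352032×0.7640 = 0.409605
  M+4: 0.352032×0.2360 + 0.051984×0.7640 = 0.122795
  M+6: 0.051984×0.2360 = 0.012268
Scale to base peak (0.455332) = 100: 100.0 : 90.0 : 27.0 : 2.7

100.0 : 90.0 : 27.0 : 2.7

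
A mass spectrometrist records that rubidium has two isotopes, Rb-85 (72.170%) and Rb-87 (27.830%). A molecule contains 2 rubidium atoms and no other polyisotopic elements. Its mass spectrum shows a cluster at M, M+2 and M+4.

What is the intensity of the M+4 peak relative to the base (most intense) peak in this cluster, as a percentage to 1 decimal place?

14.9%

(0.72170 + 0.27830)^2 gives M 0.5209, M+2 0.4017, M+4 0.0775; the largest is M.
P(M) = C(2,0) × 0.72170^2 × 0.27830^0 = 1 × 0.52085089 × 1.0000 = 0.520851 (base)
P(M+4) = C(2,2) × 0.72170^0 × 0.27830^2 = 1 × 1.0000 × 0.07745089 = 0.077451
Relative intensity = 0.077451 / 0.520851 × 100 = 14.9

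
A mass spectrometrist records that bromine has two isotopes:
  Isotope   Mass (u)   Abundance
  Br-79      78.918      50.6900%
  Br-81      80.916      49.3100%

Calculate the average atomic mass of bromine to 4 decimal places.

79.9032 u

Ar = Σ fᵢ·mᵢ = 0.506900 × 78.918 + 0.493100 × 80.916
= 40.00353 + 39.89968 = 79.90321 u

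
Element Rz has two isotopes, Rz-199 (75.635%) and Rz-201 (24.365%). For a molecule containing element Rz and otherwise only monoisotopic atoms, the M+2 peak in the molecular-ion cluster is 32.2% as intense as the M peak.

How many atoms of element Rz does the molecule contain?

With n Rz atoms, P(M+2)/P(M) = C(n,1)·p^(n−1)q / p^n = n·q/p = n · 0.24365/0.75635.
n = 0.322 × 0.75635/0.24365 = 1.00 ≈ 1

1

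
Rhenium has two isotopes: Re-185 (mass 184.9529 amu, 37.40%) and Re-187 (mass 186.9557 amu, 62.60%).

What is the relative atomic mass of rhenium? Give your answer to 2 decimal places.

Ar = Σ fᵢ·mᵢ = 0.3740 × 184.9529 + 0.6260 × 186.9557
= 69.17238 + 117.03427 = 186.20665 amu

186.21 amu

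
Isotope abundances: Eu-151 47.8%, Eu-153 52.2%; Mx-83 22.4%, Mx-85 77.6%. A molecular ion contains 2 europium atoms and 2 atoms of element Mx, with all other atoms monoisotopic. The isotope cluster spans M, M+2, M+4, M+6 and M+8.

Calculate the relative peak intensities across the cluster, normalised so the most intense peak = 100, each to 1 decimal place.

Europium pattern (n=2): 0.228484 : 0.499032 : 0.272484
Element Mx pattern (n=2): 0.050176 : 0.347648 : 0.602176
Convolve the two distributions (both contribute in 2-u steps):
  M: 0.228484×0.050176 = 0.011464
  M+2: 0.228484×0.347648 + 0.499032×0.050176 = 0.104471
  M+4: 0.228484×0.602176 + 0.499032×0.347648 + 0.272484×0.050176 = 0.324747
  M+6: 0.499032×0.602176 + 0.272484×0.347648 = 0.395234
  M+8: 0.272484×0.602176 = 0.164083
Scale to base peak (0.395234) = 100: 2.9 : 26.4 : 82.2 : 100.0 : 41.5

2.9 : 26.4 : 82.2 : 100.0 : 41.5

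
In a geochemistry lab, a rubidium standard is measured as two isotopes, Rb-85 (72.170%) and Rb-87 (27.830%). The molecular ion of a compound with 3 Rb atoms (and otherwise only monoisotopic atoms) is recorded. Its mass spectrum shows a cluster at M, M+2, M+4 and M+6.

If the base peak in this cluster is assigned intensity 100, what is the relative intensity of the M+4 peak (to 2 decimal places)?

38.56

Binomial terms of (0.72170 + 0.27830)^3: M 0.3759, M+2 0.4349, M+4 0.1677, M+6 0.0216 → M+2 is the base peak.
P(M+2) = C(3,1) × 0.72170^2 × 0.27830^1 = 3 × 0.52085089 × 0.2783 = 0.434858 (base)
P(M+4) = C(3,2) × 0.72170^1 × 0.27830^2 = 3 × 0.7217 × 0.07745089 = 0.167689
Relative intensity = 0.167689 / 0.434858 × 100 = 38.56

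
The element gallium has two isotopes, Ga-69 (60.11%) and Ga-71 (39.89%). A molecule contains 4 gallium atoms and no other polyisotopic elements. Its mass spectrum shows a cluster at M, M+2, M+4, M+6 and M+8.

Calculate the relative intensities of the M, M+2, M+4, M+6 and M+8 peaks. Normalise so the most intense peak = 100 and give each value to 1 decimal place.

37.7 : 100.0 : 99.5 : 44.0 : 7.3

The 4 Ga atoms are independent, so intensities follow the terms of (0.6011 + 0.3989)^4.
P(M) = 0.6011^4 = 0.130553
P(M+2) = 4 × 0.6011^3 × 0.3989^1 = 0.346549
P(M+4) = 6 × 0.6011^2 × 0.3989^2 = 0.344963
P(M+6) = 4 × 0.6011^1 × 0.3989^3 = 0.152616
P(M+8) = 0.3989^4 = 0.025320
The M+2 peak is largest (0.346549); scaling to 100 gives 37.7 : 100.0 : 99.5 : 44.0 : 7.3.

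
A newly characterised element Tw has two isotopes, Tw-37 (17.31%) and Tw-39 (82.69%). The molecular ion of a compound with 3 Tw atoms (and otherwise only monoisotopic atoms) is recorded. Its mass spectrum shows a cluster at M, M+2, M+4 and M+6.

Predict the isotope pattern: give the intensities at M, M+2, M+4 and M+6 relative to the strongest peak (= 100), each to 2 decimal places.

Expanding (0.1731 + 0.8269)^3:
P(M) = 0.1731^3 = 0.005187
P(M+2) = 3 × 0.1731^2 × 0.8269^1 = 0.074331
P(M+4) = 3 × 0.1731^1 × 0.8269^2 = 0.355078
P(M+6) = 0.8269^3 = 0.565404
The M+6 peak is largest (0.565404); scaling to 100 gives 0.92 : 13.15 : 62.80 : 100.00.

0.92 : 13.15 : 62.80 : 100.00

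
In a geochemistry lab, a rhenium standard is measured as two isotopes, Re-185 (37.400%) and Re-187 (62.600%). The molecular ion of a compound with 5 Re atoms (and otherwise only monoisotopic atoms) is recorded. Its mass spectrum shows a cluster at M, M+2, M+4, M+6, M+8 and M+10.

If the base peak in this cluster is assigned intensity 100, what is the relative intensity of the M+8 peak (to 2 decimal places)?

83.69

Binomial terms of (0.37400 + 0.62600)^5: M 0.0073, M+2 0.0612, M+4 0.2050, M+6 0.3431, M+8 0.2872, M+10 0.0961 → M+6 is the base peak.
P(M+6) = C(5,3) × 0.37400^2 × 0.62600^3 = 10 × 0.139876 × 0.24531438 = 0.343136 (base)
P(M+8) = C(5,4) × 0.37400^1 × 0.62600^4 = 5 × 0.3740 × 0.1535668 = 0.287170
Relative intensity = 0.287170 / 0.343136 × 100 = 83.69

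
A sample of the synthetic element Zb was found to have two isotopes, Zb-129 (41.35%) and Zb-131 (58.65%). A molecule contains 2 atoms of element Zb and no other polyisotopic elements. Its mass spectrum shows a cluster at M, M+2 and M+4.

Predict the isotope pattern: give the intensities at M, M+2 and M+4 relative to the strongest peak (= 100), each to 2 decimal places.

Each Zb atom is independently Zb-129 (p = 0.4135) or Zb-131 (q = 0.5865); the cluster is the binomial expansion (p + q)^2.
P(M) = 0.4135^2 = 0.170982
P(M+2) = 2 × 0.4135^1 × 0.5865^1 = 0.485036
P(M+4) = 0.5865^2 = 0.343982
The M+2 peak is largest (0.485036); scaling to 100 gives 35.25 : 100.00 : 70.92.

35.25 : 100.00 : 70.92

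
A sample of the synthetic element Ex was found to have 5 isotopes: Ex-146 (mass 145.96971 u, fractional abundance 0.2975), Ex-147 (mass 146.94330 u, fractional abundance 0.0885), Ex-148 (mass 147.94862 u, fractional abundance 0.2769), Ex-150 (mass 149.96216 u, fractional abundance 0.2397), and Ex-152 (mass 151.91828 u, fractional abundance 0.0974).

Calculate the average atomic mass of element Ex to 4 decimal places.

Ar = Σ fᵢ·mᵢ = 0.2975 × 145.96971 + 0.0885 × 146.94330 + 0.2769 × 147.94862 + 0.2397 × 149.96216 + 0.0974 × 151.91828
= 43.425989 + 13.004482 + 40.966973 + 35.945930 + 14.796840 = 148.140214 u

148.1402 u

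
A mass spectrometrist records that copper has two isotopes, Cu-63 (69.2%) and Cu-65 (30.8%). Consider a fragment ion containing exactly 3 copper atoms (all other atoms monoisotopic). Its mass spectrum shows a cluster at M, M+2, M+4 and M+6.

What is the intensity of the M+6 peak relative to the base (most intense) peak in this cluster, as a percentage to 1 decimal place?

Term probabilities: M 0.3314, M+2 0.4425, M+4 0.1969, M+6 0.0292. Base peak = M+2.
P(M+2) = C(3,1) × 0.692^2 × 0.308^1 = 3 × 0.478864 × 0.3080 = 0.442470 (base)
P(M+6) = C(3,3) × 0.692^0 × 0.308^3 = 1 × 1.0000 × 0.02921811 = 0.029218
Relative intensity = 0.029218 / 0.442470 × 100 = 6.6

6.6%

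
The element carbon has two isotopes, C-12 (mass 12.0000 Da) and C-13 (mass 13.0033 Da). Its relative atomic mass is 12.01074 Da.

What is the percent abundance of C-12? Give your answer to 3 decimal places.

Writing the weighted mean with unknown fraction x of C-12:
12.0000·x + 13.0033·(1 − x) = 12.01074
(12.0000 − 13.0033)·x = 12.01074 − 13.0033
x = -0.99256 / -1.0033 = 0.98930 → 98.930% C-12, 1.070% C-13.

98.930%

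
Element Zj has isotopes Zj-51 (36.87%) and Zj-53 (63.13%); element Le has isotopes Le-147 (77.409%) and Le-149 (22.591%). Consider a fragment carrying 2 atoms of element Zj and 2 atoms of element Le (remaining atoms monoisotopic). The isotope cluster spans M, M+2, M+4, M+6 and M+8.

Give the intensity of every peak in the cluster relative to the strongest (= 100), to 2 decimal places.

19.94 : 79.91 : 100.00 : 39.93 : 4.98

Element Zj pattern (n=2): 0.13593969 : 0.46552062 : 0.39853969
Element Le pattern (n=2): 0.59921533 : 0.34974934 : 0.05103533
Convolve the two distributions (both contribute in 2-u steps):
  M: 0.13593969×0.59921533 = 0.081457
  M+2: 0.13593969×0.34974934 + 0.46552062×0.59921533 = 0.326492
  M+4: 0.13593969×0.05103533 + 0.46552062×0.34974934 + 0.39853969×0.59921533 = 0.408564
  M+6: 0.46552062×0.05103533 + 0.39853969×0.34974934 = 0.163147
  M+8: 0.39853969×0.05103533 = 0.020340
Scale to base peak (0.408564) = 100: 19.94 : 79.91 : 100.00 : 39.93 : 4.98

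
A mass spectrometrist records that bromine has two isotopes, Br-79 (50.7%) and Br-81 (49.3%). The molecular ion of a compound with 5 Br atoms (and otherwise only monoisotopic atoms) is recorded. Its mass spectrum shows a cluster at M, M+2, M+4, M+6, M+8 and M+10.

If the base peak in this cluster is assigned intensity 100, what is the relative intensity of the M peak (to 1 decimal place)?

Binomial terms of (0.507 + 0.493)^5: M 0.0335, M+2 0.1629, M+4 0.3168, M+6 0.3080, M+8 0.1497, M+10 0.0291 → M+4 is the base peak.
P(M+4) = C(5,2) × 0.507^3 × 0.493^2 = 10 × 0.13032384 × 0.243049 = 0.316751 (base)
P(M) = C(5,0) × 0.507^5 × 0.493^0 = 1 × 0.03349961 × 1.0000 = 0.033500
Relative intensity = 0.033500 / 0.316751 × 100 = 10.6

10.6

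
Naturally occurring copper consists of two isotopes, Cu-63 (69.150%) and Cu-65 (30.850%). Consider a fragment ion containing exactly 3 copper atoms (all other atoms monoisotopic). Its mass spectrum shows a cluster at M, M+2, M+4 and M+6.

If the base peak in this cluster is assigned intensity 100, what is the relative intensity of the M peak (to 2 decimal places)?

74.72

Binomial terms of (0.69150 + 0.30850)^3: M 0.3307, M+2 0.4425, M+4 0.1974, M+6 0.0294 → M+2 is the base peak.
P(M+2) = C(3,1) × 0.69150^2 × 0.30850^1 = 3 × 0.47817225 × 0.3085 = 0.442548 (base)
P(M) = C(3,0) × 0.69150^3 × 0.30850^0 = 1 × 0.33065611 × 1.0000 = 0.330656
Relative intensity = 0.330656 / 0.442548 × 100 = 74.72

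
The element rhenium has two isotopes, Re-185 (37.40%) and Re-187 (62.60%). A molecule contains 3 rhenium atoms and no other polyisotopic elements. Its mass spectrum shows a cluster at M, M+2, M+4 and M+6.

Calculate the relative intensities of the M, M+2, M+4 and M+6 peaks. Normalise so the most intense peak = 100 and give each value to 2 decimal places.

Each Re atom is independently Re-185 (p = 0.3740) or Re-187 (q = 0.6260); the cluster is the binomial expansion (p + q)^3.
P(M) = 0.3740^3 = 0.052314
P(M+2) = 3 × 0.3740^2 × 0.6260^1 = 0.262687
P(M+4) = 3 × 0.3740^1 × 0.6260^2 = 0.439685
P(M+6) = 0.6260^3 = 0.245314
The M+4 peak is largest (0.439685); scaling to 100 gives 11.90 : 59.74 : 100.00 : 55.79.

11.90 : 59.74 : 100.00 : 55.79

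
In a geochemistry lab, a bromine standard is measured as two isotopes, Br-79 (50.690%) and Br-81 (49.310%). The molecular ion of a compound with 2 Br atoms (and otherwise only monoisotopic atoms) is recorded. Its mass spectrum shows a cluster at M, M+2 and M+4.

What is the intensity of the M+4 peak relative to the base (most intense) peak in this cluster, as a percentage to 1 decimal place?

Term probabilities: M 0.2569, M+2 0.4999, M+4 0.2431. Base peak = M+2.
P(M+2) = C(2,1) × 0.50690^1 × 0.49310^1 = 2 × 0.5069 × 0.4931 = 0.499905 (base)
P(M+4) = C(2,2) × 0.50690^0 × 0.49310^2 = 1 × 1.0000 × 0.24314761 = 0.243148
Relative intensity = 0.243148 / 0.499905 × 100 = 48.6

48.6%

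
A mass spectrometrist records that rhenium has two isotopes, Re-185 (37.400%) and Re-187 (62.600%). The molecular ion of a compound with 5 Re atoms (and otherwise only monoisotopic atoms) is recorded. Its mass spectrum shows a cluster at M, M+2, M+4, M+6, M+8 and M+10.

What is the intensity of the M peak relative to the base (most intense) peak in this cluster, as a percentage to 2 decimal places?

Binomial terms of (0.37400 + 0.62600)^5: M 0.0073, M+2 0.0612, M+4 0.2050, M+6 0.3431, M+8 0.2872, M+10 0.0961 → M+6 is the base peak.
P(M+6) = C(5,3) × 0.37400^2 × 0.62600^3 = 10 × 0.139876 × 0.24531438 = 0.343136 (base)
P(M) = C(5,0) × 0.37400^5 × 0.62600^0 = 1 × 0.00731742 × 1.0000 = 0.007317
Relative intensity = 0.007317 / 0.343136 × 100 = 2.13

2.13%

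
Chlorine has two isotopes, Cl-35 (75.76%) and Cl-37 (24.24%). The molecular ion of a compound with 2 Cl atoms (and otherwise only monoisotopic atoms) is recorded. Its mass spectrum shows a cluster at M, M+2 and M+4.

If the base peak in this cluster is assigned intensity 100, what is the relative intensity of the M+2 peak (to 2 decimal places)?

Binomial terms of (0.7576 + 0.2424)^2: M 0.5740, M+2 0.3673, M+4 0.0588 → M is the base peak.
P(M) = C(2,0) × 0.7576^2 × 0.2424^0 = 1 × 0.57395776 × 1.0000 = 0.573958 (base)
P(M+2) = C(2,1) × 0.7576^1 × 0.2424^1 = 2 × 0.7576 × 0.2424 = 0.367284
Relative intensity = 0.367284 / 0.573958 × 100 = 63.99

63.99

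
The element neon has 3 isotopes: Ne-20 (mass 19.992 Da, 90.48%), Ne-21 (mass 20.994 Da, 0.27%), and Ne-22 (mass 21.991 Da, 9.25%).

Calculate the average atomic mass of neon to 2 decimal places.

20.18 Da

The abundance-weighted mean is 0.9048 × 19.992 + 0.0027 × 20.994 + 0.0925 × 21.991
= 18.0888 + 0.0567 + 2.0342 = 20.1797 Da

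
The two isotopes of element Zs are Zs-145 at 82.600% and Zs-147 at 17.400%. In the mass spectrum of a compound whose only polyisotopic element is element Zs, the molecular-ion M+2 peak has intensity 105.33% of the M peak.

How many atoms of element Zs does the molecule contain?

5

With n Zs atoms, P(M+2)/P(M) = C(n,1)·p^(n−1)q / p^n = n·q/p = n · 0.17400/0.82600.
n = 1.0533 × 0.82600/0.17400 = 5.00 ≈ 5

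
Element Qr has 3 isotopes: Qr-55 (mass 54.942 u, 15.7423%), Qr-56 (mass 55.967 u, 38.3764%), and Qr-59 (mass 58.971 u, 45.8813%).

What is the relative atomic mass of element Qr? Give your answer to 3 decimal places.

57.184 u

Weight each isotope mass by its fractional abundance: 0.157423 × 54.942 + 0.383764 × 55.967 + 0.458813 × 58.971
= 8.6491 + 21.4781 + 27.0567 = 57.1839 u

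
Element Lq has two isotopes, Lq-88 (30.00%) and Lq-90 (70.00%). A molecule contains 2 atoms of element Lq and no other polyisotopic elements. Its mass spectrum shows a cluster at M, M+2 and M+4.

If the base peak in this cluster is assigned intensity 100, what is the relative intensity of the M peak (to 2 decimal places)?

Binomial terms of (0.3000 + 0.7000)^2: M 0.0900, M+2 0.4200, M+4 0.4900 → M+4 is the base peak.
P(M+4) = C(2,2) × 0.3000^0 × 0.7000^2 = 1 × 1.0000 × 0.4900 = 0.490000 (base)
P(M) = C(2,0) × 0.3000^2 × 0.7000^0 = 1 × 0.0900 × 1.0000 = 0.090000
Relative intensity = 0.090000 / 0.490000 × 100 = 18.37

18.37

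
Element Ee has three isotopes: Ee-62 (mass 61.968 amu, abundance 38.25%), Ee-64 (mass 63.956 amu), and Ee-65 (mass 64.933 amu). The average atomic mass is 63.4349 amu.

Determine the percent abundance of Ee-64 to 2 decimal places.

Let x and y be the fractions of Ee-64 and Ee-65. Then x + y = 1 − 0.3825 = 0.6175 and 63.956x + 64.933y = 63.4349 − 0.3825×61.968 = 39.73214.
Substituting: 63.956x + 64.933(0.6175 − x) = 39.73214
(63.956 − 64.933)x = -0.3639875  ⇒  x = 0.37256, y = 0.24494
Ee-64: 37.26%, Ee-65: 24.49%.

37.26%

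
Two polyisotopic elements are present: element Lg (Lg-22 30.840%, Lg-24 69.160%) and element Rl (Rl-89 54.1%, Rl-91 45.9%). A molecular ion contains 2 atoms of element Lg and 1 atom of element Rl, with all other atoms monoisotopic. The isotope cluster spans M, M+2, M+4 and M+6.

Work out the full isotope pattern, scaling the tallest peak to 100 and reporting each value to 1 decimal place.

Element Lg pattern (n=2): 0.09511056 : 0.42657888 : 0.47831056
Element Rl pattern (n=1): 0.5410 : 0.4590
Convolve the two distributions (both contribute in 2-u steps):
  M: 0.09511056×0.5410 = 0.051455
  M+2: 0.09511056×0.4590 + 0.42657888×0.5410 = 0.274435
  M+4: 0.42657888×0.4590 + 0.47831056×0.5410 = 0.454566
  M+6: 0.47831056×0.4590 = 0.219545
Scale to base peak (0.454566) = 100: 11.3 : 60.4 : 100.0 : 48.3

11.3 : 60.4 : 100.0 : 48.3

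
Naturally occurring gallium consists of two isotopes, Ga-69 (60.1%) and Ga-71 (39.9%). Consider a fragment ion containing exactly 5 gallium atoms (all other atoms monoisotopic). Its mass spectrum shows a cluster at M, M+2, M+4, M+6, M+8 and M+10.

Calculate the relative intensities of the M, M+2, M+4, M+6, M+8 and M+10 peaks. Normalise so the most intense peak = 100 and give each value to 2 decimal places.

22.69 : 75.31 : 100.00 : 66.39 : 22.04 : 2.93

The 5 Ga atoms are independent, so intensities follow the terms of (0.601 + 0.399)^5.
P(M) = 0.601^5 = 0.078410
P(M+2) = 5 × 0.601^4 × 0.399^1 = 0.260280
P(M+4) = 10 × 0.601^3 × 0.399^2 = 0.345596
P(M+6) = 10 × 0.601^2 × 0.399^3 = 0.229439
P(M+8) = 5 × 0.601^1 × 0.399^4 = 0.076162
P(M+10) = 0.399^5 = 0.010113
The M+4 peak is largest (0.345596); scaling to 100 gives 22.69 : 75.31 : 100.00 : 66.39 : 22.04 : 2.93.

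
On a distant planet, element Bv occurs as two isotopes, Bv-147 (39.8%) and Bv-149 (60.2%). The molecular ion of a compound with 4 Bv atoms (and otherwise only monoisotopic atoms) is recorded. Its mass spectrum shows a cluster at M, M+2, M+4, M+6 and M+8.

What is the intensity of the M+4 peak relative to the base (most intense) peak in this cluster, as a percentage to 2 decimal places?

99.17%

Term probabilities: M 0.0251, M+2 0.1518, M+4 0.3444, M+6 0.3473, M+8 0.1313. Base peak = M+6.
P(M+6) = C(4,3) × 0.398^1 × 0.602^3 = 4 × 0.3980 × 0.21816721 = 0.347322 (base)
P(M+4) = C(4,2) × 0.398^2 × 0.602^2 = 6 × 0.158404 × 0.362404 = 0.344437
Relative intensity = 0.344437 / 0.347322 × 100 = 99.17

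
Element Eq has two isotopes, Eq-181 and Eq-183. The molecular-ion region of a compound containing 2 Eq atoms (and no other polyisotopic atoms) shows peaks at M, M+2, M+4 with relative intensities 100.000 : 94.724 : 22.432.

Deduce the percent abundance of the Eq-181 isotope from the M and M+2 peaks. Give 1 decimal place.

If p is the fraction of Eq that is Eq-181, then I(M+2)/I(M) = [C(2,1)·p^1·(1−p)] / p^2 = 2·(1−p)/p = 94.724/100.000 = 0.9472
(1−p)/p = 0.9472/2 = 0.4736  ⇒  p = 1/(1 + 0.4736) = 0.6786
Eq-181: 67.9%, Eq-183: 32.1%.

67.9%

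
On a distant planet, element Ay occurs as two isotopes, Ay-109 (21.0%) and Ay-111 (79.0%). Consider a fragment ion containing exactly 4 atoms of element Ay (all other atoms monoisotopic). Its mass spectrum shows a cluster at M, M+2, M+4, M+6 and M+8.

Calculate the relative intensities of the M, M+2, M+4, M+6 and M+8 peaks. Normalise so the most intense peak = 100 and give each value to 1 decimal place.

0.5 : 7.1 : 39.9 : 100.0 : 94.0

The 4 Ay atoms are independent, so intensities follow the terms of (0.210 + 0.790)^4.
P(M) = 0.210^4 = 0.001945
P(M+2) = 4 × 0.210^3 × 0.790^1 = 0.029265
P(M+4) = 6 × 0.210^2 × 0.790^2 = 0.165137
P(M+6) = 4 × 0.210^1 × 0.790^3 = 0.414153
P(M+8) = 0.790^4 = 0.389501
The M+6 peak is largest (0.414153); scaling to 100 gives 0.5 : 7.1 : 39.9 : 100.0 : 94.0.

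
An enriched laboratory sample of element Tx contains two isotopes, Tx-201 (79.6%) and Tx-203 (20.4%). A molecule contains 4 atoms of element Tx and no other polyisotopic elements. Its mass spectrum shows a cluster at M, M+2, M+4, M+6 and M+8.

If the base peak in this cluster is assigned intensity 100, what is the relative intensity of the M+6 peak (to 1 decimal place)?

6.6

(0.796 + 0.204)^4 gives M 0.4015, M+2 0.4116, M+4 0.1582, M+6 0.0270, M+8 0.0017; the largest is M+2.
P(M+2) = C(4,1) × 0.796^3 × 0.204^1 = 4 × 0.50435834 × 0.2040 = 0.411556 (base)
P(M+6) = C(4,3) × 0.796^1 × 0.204^3 = 4 × 0.7960 × 0.00848966 = 0.027031
Relative intensity = 0.027031 / 0.411556 × 100 = 6.6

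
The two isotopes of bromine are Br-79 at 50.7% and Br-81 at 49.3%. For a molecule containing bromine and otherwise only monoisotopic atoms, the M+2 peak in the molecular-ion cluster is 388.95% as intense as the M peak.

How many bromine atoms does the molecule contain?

With n Br atoms, P(M+2)/P(M) = C(n,1)·p^(n−1)q / p^n = n·q/p = n · 0.493/0.507.
n = 3.8895 × 0.507/0.493 = 4.00 ≈ 4

4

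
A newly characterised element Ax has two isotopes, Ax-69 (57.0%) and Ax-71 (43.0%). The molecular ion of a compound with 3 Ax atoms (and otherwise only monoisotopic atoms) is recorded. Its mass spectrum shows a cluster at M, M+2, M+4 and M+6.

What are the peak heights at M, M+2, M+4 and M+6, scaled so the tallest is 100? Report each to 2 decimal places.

44.19 : 100.00 : 75.44 : 18.97

The 3 Ax atoms are independent, so intensities follow the terms of (0.570 + 0.430)^3.
P(M) = 0.570^3 = 0.185193
P(M+2) = 3 × 0.570^2 × 0.430^1 = 0.419121
P(M+4) = 3 × 0.570^1 × 0.430^2 = 0.316179
P(M+6) = 0.430^3 = 0.079507
The M+2 peak is largest (0.419121); scaling to 100 gives 44.19 : 100.00 : 75.44 : 18.97.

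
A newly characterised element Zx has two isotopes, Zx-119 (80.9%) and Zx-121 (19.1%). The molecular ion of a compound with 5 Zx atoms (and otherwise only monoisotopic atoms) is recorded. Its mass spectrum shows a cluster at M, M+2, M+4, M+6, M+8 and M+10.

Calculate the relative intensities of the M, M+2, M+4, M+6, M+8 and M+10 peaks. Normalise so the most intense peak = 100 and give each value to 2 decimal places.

84.71 : 100.00 : 47.22 : 11.15 : 1.32 : 0.06

Expanding (0.809 + 0.191)^5:
P(M) = 0.809^5 = 0.346531
P(M+2) = 5 × 0.809^4 × 0.191^1 = 0.409070
P(M+4) = 10 × 0.809^3 × 0.191^2 = 0.193158
P(M+6) = 10 × 0.809^2 × 0.191^3 = 0.045603
P(M+8) = 5 × 0.809^1 × 0.191^4 = 0.005383
P(M+10) = 0.191^5 = 0.000254
The M+2 peak is largest (0.409070); scaling to 100 gives 84.71 : 100.00 : 47.22 : 11.15 : 1.32 : 0.06.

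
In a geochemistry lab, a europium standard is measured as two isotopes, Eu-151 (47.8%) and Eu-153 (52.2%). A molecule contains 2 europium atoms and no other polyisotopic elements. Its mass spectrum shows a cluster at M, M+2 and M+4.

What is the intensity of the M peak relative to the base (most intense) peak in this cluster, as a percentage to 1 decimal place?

Term probabilities: M 0.2285, M+2 0.4990, M+4 0.2725. Base peak = M+2.
P(M+2) = C(2,1) × 0.478^1 × 0.522^1 = 2 × 0.4780 × 0.5220 = 0.499032 (base)
P(M) = C(2,0) × 0.478^2 × 0.522^0 = 1 × 0.228484 × 1.0000 = 0.228484
Relative intensity = 0.228484 / 0.499032 × 100 = 45.8

45.8%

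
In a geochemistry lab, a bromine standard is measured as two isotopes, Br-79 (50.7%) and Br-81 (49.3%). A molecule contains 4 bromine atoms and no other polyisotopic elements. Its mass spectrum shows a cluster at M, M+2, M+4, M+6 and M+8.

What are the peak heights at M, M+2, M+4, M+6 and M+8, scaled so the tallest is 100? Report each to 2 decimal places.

Each Br atom is independently Br-79 (p = 0.507) or Br-81 (q = 0.493); the cluster is the binomial expansion (p + q)^4.
P(M) = 0.507^4 = 0.066074
P(M+2) = 4 × 0.507^3 × 0.493^1 = 0.256999
P(M+4) = 6 × 0.507^2 × 0.493^2 = 0.374853
P(M+6) = 4 × 0.507^1 × 0.493^3 = 0.243001
P(M+8) = 0.493^4 = 0.059073
The M+4 peak is largest (0.374853); scaling to 100 gives 17.63 : 68.56 : 100.00 : 64.83 : 15.76.

17.63 : 68.56 : 100.00 : 64.83 : 15.76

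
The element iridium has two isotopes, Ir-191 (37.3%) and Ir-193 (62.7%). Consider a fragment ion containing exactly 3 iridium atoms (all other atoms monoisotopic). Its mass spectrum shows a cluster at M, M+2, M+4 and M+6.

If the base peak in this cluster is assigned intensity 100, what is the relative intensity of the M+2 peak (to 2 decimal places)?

Term probabilities: M 0.0519, M+2 0.2617, M+4 0.4399, M+6 0.2465. Base peak = M+4.
P(M+4) = C(3,2) × 0.373^1 × 0.627^2 = 3 × 0.3730 × 0.393129 = 0.439911 (base)
P(M+2) = C(3,1) × 0.373^2 × 0.627^1 = 3 × 0.139129 × 0.6270 = 0.261702
Relative intensity = 0.261702 / 0.439911 × 100 = 59.49

59.49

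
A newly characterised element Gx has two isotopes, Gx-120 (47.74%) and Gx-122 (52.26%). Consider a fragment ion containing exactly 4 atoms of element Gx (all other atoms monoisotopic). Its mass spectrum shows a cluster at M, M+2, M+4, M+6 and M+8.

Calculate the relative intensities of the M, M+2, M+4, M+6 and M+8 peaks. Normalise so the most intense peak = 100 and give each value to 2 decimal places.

13.91 : 60.90 : 100.00 : 72.98 : 19.97

Each Gx atom is independently Gx-120 (p = 0.4774) or Gx-122 (q = 0.5226); the cluster is the binomial expansion (p + q)^4.
P(M) = 0.4774^4 = 0.051943
P(M+2) = 4 × 0.4774^3 × 0.5226^1 = 0.227445
P(M+4) = 6 × 0.4774^2 × 0.5226^2 = 0.373469
P(M+6) = 4 × 0.4774^1 × 0.5226^3 = 0.272553
P(M+8) = 0.5226^4 = 0.074589
The M+4 peak is largest (0.373469); scaling to 100 gives 13.91 : 60.90 : 100.00 : 72.98 : 19.97.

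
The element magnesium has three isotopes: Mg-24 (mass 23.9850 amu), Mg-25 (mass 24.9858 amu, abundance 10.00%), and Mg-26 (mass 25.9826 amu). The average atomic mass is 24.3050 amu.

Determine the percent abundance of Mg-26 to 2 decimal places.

The remaining 90.00% is split between Mg-24 (fraction x) and Mg-26 (fraction 0.9000 − x).
Substituting: 23.9850x + 25.9826(0.9000 − x) = 21.80642
(23.9850 − 25.9826)x = -1.57792  ⇒  x = 0.78991, y = 0.11009
Mg-24: 78.99%, Mg-26: 11.01%.

11.01%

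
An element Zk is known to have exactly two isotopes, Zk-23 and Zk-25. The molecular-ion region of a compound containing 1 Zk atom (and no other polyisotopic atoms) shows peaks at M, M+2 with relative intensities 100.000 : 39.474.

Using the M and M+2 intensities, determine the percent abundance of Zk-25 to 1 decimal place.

Let p = fractional abundance of Zk-23. I(M+2)/I(M) = [C(1,1)·p^0·(1−p)] / p^1 = 1·(1−p)/p = 39.474/100.000 = 0.3947
(1−p)/p = 0.3947/1 = 0.3947  ⇒  p = 1/(1 + 0.3947) = 0.7170
Zk-23: 71.7%, Zk-25: 28.3%.

28.3%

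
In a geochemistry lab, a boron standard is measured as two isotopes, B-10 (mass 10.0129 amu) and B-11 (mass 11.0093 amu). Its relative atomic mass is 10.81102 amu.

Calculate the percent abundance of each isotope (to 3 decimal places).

Let x be the fractional abundance of B-10; then B-11 has abundance 1 − x.
10.0129·x + 11.0093·(1 − x) = 10.81102
(10.0129 − 11.0093)·x = 10.81102 − 11.0093
x = -0.19828 / -0.9964 = 0.19900 → 19.900% B-10, 80.100% B-11.

B-10: 19.900%, B-11: 80.100%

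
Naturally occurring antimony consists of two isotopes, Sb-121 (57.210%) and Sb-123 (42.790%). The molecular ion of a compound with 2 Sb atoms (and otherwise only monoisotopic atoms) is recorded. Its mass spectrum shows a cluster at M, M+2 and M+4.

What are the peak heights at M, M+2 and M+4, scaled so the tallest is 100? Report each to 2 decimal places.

66.85 : 100.00 : 37.40

Expanding (0.57210 + 0.42790)^2:
P(M) = 0.57210^2 = 0.327298
P(M+2) = 2 × 0.57210^1 × 0.42790^1 = 0.489603
P(M+4) = 0.42790^2 = 0.183098
The M+2 peak is largest (0.489603); scaling to 100 gives 66.85 : 100.00 : 37.40.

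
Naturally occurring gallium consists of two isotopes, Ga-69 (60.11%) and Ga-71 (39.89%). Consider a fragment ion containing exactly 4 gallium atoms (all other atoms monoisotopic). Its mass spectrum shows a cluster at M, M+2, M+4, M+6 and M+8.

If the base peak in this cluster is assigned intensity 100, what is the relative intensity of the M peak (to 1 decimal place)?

37.7

Binomial terms of (0.6011 + 0.3989)^4: M 0.1306, M+2 0.3465, M+4 0.3450, M+6 0.1526, M+8 0.0253 → M+2 is the base peak.
P(M+2) = C(4,1) × 0.6011^3 × 0.3989^1 = 4 × 0.21719018 × 0.3989 = 0.346549 (base)
P(M) = C(4,0) × 0.6011^4 × 0.3989^0 = 1 × 0.13055302 × 1.0000 = 0.130553
Relative intensity = 0.130553 / 0.346549 × 100 = 37.7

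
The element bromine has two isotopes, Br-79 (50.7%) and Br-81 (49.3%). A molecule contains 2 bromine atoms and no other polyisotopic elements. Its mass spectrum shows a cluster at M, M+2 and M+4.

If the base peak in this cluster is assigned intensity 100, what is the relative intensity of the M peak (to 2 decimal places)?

51.42

Term probabilities: M 0.2570, M+2 0.4999, M+4 0.2430. Base peak = M+2.
P(M+2) = C(2,1) × 0.507^1 × 0.493^1 = 2 × 0.5070 × 0.4930 = 0.499902 (base)
P(M) = C(2,0) × 0.507^2 × 0.493^0 = 1 × 0.257049 × 1.0000 = 0.257049
Relative intensity = 0.257049 / 0.499902 × 100 = 51.42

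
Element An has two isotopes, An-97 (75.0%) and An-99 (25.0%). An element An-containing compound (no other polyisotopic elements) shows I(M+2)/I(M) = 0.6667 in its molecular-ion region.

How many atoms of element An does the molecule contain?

2

The M+2/M ratio from n An atoms is n · q/p = n · 0.250/0.750.
n = 0.6667 × 0.750/0.250 = 2.00 ≈ 2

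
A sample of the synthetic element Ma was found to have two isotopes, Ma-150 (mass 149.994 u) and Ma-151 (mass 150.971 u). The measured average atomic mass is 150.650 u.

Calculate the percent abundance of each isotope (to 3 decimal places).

With x = fraction of Ma-150 (so Ma-151 is 1 − x):
149.994·x + 150.971·(1 − x) = 150.650
(149.994 − 150.971)·x = 150.650 − 150.971
x = -0.321 / -0.977 = 0.32856 → 32.856% Ma-150, 67.144% Ma-151.

Ma-150: 32.856%, Ma-151: 67.144%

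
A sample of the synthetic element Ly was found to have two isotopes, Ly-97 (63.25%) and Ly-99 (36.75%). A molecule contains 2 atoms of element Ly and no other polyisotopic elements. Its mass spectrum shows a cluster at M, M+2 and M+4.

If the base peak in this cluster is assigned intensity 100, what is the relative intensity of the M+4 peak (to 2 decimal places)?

29.05

Term probabilities: M 0.4001, M+2 0.4649, M+4 0.1351. Base peak = M+2.
P(M+2) = C(2,1) × 0.6325^1 × 0.3675^1 = 2 × 0.6325 × 0.3675 = 0.464888 (base)
P(M+4) = C(2,2) × 0.6325^0 × 0.3675^2 = 1 × 1.0000 × 0.13505625 = 0.135056
Relative intensity = 0.135056 / 0.464888 × 100 = 29.05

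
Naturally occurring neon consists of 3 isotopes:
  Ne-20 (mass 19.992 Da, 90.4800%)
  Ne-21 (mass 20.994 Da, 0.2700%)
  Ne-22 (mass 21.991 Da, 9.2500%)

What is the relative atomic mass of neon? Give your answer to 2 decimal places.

The abundance-weighted mean is 0.904800 × 19.992 + 0.002700 × 20.994 + 0.092500 × 21.991
= 18.0888 + 0.0567 + 2.0342 = 20.1797 Da

20.18 Da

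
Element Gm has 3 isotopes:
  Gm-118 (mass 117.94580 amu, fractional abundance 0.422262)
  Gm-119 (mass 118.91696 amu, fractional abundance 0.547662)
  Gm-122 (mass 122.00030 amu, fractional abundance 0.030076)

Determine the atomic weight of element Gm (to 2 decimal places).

118.60 amu

The abundance-weighted mean is 0.422262 × 117.94580 + 0.547662 × 118.91696 + 0.030076 × 122.00030
= 49.804029 + 65.126300 + 3.669281 = 118.599610 amu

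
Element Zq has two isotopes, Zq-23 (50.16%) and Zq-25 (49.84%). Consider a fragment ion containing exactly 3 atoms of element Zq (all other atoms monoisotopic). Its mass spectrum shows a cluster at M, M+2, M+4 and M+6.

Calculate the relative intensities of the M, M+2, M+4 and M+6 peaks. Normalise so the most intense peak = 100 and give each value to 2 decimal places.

33.55 : 100.00 : 99.36 : 32.91

The 3 Zq atoms are independent, so intensities follow the terms of (0.5016 + 0.4984)^3.
P(M) = 0.5016^3 = 0.126204
P(M+2) = 3 × 0.5016^2 × 0.4984^1 = 0.376196
P(M+4) = 3 × 0.5016^1 × 0.4984^2 = 0.373796
P(M+6) = 0.4984^3 = 0.123804
The M+2 peak is largest (0.376196); scaling to 100 gives 33.55 : 100.00 : 99.36 : 32.91.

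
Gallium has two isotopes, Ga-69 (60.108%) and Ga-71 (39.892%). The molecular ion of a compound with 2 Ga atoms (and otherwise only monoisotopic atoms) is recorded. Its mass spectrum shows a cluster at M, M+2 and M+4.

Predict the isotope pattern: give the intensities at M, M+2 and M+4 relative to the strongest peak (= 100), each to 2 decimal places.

75.34 : 100.00 : 33.18

Expanding (0.60108 + 0.39892)^2:
P(M) = 0.60108^2 = 0.361297
P(M+2) = 2 × 0.60108^1 × 0.39892^1 = 0.479566
P(M+4) = 0.39892^2 = 0.159137
The M+2 peak is largest (0.479566); scaling to 100 gives 75.34 : 100.00 : 33.18.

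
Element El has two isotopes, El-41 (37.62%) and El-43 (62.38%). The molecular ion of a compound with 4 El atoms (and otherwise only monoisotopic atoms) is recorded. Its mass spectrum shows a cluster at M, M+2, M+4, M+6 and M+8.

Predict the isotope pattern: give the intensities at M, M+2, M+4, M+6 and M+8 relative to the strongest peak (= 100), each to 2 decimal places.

5.48 : 36.37 : 90.46 : 100.00 : 41.45

Expanding (0.3762 + 0.6238)^4:
P(M) = 0.3762^4 = 0.020030
P(M+2) = 4 × 0.3762^3 × 0.6238^1 = 0.132850
P(M+4) = 6 × 0.3762^2 × 0.6238^2 = 0.330430
P(M+6) = 4 × 0.3762^1 × 0.6238^3 = 0.365271
P(M+8) = 0.6238^4 = 0.151419
The M+6 peak is largest (0.365271); scaling to 100 gives 5.48 : 36.37 : 90.46 : 100.00 : 41.45.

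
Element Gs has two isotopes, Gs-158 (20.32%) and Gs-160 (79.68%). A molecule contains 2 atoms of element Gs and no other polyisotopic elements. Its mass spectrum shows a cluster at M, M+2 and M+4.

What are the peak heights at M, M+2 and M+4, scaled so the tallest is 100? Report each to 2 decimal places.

6.50 : 51.00 : 100.00

Each Gs atom is independently Gs-158 (p = 0.2032) or Gs-160 (q = 0.7968); the cluster is the binomial expansion (p + q)^2.
P(M) = 0.2032^2 = 0.041290
P(M+2) = 2 × 0.2032^1 × 0.7968^1 = 0.323820
P(M+4) = 0.7968^2 = 0.634890
The M+4 peak is largest (0.634890); scaling to 100 gives 6.50 : 51.00 : 100.00.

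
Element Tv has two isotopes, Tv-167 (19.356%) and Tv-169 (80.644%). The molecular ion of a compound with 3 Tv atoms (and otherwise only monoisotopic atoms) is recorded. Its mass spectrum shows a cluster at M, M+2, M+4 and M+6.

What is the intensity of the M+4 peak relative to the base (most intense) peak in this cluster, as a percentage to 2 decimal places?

(0.19356 + 0.80644)^3 gives M 0.0073, M+2 0.0906, M+4 0.3776, M+6 0.5245; the largest is M+6.
P(M+6) = C(3,3) × 0.19356^0 × 0.80644^3 = 1 × 1.0000 × 0.5244646 = 0.524465 (base)
P(M+4) = C(3,2) × 0.19356^1 × 0.80644^2 = 3 × 0.19356 × 0.65034547 = 0.377643
Relative intensity = 0.377643 / 0.524465 × 100 = 72.01

72.01%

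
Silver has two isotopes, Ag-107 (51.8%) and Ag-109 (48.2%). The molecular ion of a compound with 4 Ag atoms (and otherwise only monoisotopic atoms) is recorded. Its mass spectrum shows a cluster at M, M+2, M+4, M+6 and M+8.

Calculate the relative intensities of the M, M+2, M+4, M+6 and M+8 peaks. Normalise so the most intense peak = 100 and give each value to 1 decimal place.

The 4 Ag atoms are independent, so intensities follow the terms of (0.518 + 0.482)^4.
P(M) = 0.518^4 = 0.071998
P(M+2) = 4 × 0.518^3 × 0.482^1 = 0.267976
P(M+4) = 6 × 0.518^2 × 0.482^2 = 0.374029
P(M+6) = 4 × 0.518^1 × 0.482^3 = 0.232023
P(M+8) = 0.482^4 = 0.053974
The M+4 peak is largest (0.374029); scaling to 100 gives 19.2 : 71.6 : 100.0 : 62.0 : 14.4.

19.2 : 71.6 : 100.0 : 62.0 : 14.4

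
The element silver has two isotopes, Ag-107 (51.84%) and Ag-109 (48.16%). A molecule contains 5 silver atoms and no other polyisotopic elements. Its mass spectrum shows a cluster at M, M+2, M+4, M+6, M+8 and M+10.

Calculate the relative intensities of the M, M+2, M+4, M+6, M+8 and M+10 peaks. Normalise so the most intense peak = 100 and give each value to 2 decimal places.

Expanding (0.5184 + 0.4816)^5:
P(M) = 0.5184^5 = 0.037439
P(M+2) = 5 × 0.5184^4 × 0.4816^1 = 0.173907
P(M+4) = 10 × 0.5184^3 × 0.4816^2 = 0.323123
P(M+6) = 10 × 0.5184^2 × 0.4816^3 = 0.300185
P(M+8) = 5 × 0.5184^1 × 0.4816^4 = 0.139438
P(M+10) = 0.4816^5 = 0.025908
The M+4 peak is largest (0.323123); scaling to 100 gives 11.59 : 53.82 : 100.00 : 92.90 : 43.15 : 8.02.

11.59 : 53.82 : 100.00 : 92.90 : 43.15 : 8.02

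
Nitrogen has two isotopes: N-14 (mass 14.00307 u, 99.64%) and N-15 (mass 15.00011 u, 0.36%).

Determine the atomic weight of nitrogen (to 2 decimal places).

14.01 u

Weight each isotope mass by its fractional abundance: 0.9964 × 14.00307 + 0.0036 × 15.00011
= 13.952659 + 0.054000 = 14.006659 u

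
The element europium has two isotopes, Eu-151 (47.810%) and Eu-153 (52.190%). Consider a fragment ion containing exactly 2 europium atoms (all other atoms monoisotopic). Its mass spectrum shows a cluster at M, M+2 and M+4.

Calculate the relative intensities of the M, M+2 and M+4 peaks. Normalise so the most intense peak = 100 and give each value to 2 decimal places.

45.80 : 100.00 : 54.58

The 2 Eu atoms are independent, so intensities follow the terms of (0.47810 + 0.52190)^2.
P(M) = 0.47810^2 = 0.228580
P(M+2) = 2 × 0.47810^1 × 0.52190^1 = 0.499041
P(M+4) = 0.52190^2 = 0.272380
The M+2 peak is largest (0.499041); scaling to 100 gives 45.80 : 100.00 : 54.58.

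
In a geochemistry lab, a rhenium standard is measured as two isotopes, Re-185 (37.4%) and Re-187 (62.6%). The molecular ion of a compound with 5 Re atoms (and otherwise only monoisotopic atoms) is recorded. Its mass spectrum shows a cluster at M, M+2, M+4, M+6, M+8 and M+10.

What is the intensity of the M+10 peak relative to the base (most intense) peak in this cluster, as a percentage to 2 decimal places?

Binomial terms of (0.374 + 0.626)^5: M 0.0073, M+2 0.0612, M+4 0.2050, M+6 0.3431, M+8 0.2872, M+10 0.0961 → M+6 is the base peak.
P(M+6) = C(5,3) × 0.374^2 × 0.626^3 = 10 × 0.139876 × 0.24531438 = 0.343136 (base)
P(M+10) = C(5,5) × 0.374^0 × 0.626^5 = 1 × 1.0000 × 0.09613282 = 0.096133
Relative intensity = 0.096133 / 0.343136 × 100 = 28.02

28.02%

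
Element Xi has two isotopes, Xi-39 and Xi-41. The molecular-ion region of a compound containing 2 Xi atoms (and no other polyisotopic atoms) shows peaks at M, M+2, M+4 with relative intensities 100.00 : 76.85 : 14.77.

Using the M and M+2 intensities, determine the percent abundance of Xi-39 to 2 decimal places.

72.24%

Let p = fractional abundance of Xi-39. I(M+2)/I(M) = [C(2,1)·p^1·(1−p)] / p^2 = 2·(1−p)/p = 76.85/100.00 = 0.7685
(1−p)/p = 0.7685/2 = 0.3842  ⇒  p = 1/(1 + 0.3842) = 0.7224
Xi-39: 72.24%, Xi-41: 27.76%.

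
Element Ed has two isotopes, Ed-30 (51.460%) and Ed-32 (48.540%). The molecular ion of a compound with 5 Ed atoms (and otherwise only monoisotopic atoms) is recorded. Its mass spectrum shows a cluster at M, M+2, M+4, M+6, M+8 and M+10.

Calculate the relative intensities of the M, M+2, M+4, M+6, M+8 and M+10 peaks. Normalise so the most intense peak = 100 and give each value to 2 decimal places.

11.24 : 53.01 : 100.00 : 94.33 : 44.49 : 8.39

Expanding (0.51460 + 0.48540)^5:
P(M) = 0.51460^5 = 0.036087
P(M+2) = 5 × 0.51460^4 × 0.48540^1 = 0.170196
P(M+4) = 10 × 0.51460^3 × 0.48540^2 = 0.321077
P(M+6) = 10 × 0.51460^2 × 0.48540^3 = 0.302858
P(M+8) = 5 × 0.51460^1 × 0.48540^4 = 0.142836
P(M+10) = 0.48540^5 = 0.026946
The M+4 peak is largest (0.321077); scaling to 100 gives 11.24 : 53.01 : 100.00 : 94.33 : 44.49 : 8.39.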